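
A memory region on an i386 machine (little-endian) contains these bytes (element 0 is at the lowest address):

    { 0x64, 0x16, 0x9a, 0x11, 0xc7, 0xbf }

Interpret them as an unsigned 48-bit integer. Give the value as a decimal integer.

Little-endian: lowest address holds the least-significant byte.
Reassemble most-significant byte first: BF C7 11 9A 16 64 → 0xBFC7119A1664.
0xBFC7119A1664 = 210861714708068.

210861714708068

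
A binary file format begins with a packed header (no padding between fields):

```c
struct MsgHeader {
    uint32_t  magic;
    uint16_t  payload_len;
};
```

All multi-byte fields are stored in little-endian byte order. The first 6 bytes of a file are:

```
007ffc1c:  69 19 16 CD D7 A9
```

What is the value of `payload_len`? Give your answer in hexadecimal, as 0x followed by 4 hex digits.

0xA9D7

`payload_len` follows `magic` (4 bytes), so it starts at byte offset 4 and occupies 2 bytes.
Bytes at offsets 4..5: D7 A9.
In little-endian order the low byte comes first in memory.
Reassemble most-significant byte first: A9 D7 → 0xA9D7.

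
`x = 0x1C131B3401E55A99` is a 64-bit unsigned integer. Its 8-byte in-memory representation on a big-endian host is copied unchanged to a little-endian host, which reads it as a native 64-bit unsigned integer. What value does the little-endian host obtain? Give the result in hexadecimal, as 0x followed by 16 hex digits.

Stored big-endian, the bytes at ascending addresses are 1C 13 1B 34 01 E5 5A 99.
Read back as little-endian, the first byte is least significant, giving 0x995AE501341B131C.

0x995AE501341B131C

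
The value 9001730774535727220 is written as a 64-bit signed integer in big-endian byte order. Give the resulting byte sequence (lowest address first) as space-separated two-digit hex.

7C EC 92 72 3B E7 68 74

9001730774535727220 in hexadecimal, padded to 64 bits, is 0x7CEC92723BE76874.
Split into bytes (most-significant first): 7C EC 92 72 3B E7 68 74.
Big-endian: lowest address holds the most-significant byte.
So the memory order matches the most-significant-first order: 7C EC 92 72 3B E7 68 74.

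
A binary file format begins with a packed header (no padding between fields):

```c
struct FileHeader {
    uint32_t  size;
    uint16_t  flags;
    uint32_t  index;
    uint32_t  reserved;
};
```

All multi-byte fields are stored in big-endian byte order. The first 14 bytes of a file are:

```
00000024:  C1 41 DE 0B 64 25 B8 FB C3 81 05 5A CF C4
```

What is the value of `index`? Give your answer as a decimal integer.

3103507329

`index` follows `size` (4 B), `flags` (2 B), so it starts at offset 4 + 2 = 6 and occupies 4 bytes.
Bytes at offsets 6..9: B8 FB C3 81.
Big-endian: lowest address holds the most-significant byte.
The bytes are already most-significant first: 0xB8FBC381.
0xB8FBC381 = 3103507329.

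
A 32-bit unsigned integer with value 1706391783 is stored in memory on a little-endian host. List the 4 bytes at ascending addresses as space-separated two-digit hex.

1706391783 in hexadecimal, padded to 32 bits, is 0x65B578E7.
Split into bytes (most-significant first): 65 B5 78 E7.
Little-endian stores the least-significant byte at the lowest address.
So at ascending addresses the bytes are E7 78 B5 65.

E7 78 B5 65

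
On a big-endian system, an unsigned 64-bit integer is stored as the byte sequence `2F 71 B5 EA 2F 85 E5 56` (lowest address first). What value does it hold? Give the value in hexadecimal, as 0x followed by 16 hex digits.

Big-endian stores the most-significant byte at the lowest address.
The bytes are already most-significant first: 0x2F71B5EA2F85E556.

0x2F71B5EA2F85E556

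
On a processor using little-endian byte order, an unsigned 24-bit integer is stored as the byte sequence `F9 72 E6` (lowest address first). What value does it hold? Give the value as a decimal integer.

In little-endian order the low byte comes first in memory.
Reassemble most-significant byte first: E6 72 F9 → 0xE672F9.
0xE672F9 = 15102713.

15102713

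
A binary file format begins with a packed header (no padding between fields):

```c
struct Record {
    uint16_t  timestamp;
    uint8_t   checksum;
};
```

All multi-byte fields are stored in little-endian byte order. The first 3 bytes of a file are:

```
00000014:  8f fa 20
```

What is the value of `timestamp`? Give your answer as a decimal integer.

64143

`timestamp` is the first field, at byte offset 0, occupying 2 bytes.
Bytes at offsets 0..1: 8F FA.
In little-endian order the low byte comes first in memory.
Reassemble most-significant byte first: FA 8F → 0xFA8F.
0xFA8F = 64143.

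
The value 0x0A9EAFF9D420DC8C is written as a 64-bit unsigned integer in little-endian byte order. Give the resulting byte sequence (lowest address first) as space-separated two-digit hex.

8C DC 20 D4 F9 AF 9E 0A

Split into bytes (most-significant first): 0A 9E AF F9 D4 20 DC 8C.
In little-endian order the low byte comes first in memory.
So at ascending addresses the bytes are 8C DC 20 D4 F9 AF 9E 0A.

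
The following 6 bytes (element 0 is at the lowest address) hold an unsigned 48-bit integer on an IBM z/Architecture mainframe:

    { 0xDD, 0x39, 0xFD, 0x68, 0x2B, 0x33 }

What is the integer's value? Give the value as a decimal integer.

Big-endian stores the most-significant byte at the lowest address.
The bytes are already most-significant first: 0xDD39FD682B33.
0xDD39FD682B33 = 243241134336819.

243241134336819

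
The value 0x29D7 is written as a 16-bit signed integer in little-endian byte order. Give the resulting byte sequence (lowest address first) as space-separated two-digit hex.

D7 29

Split into bytes (most-significant first): 29 D7.
Little-endian stores the least-significant byte at the lowest address.
So at ascending addresses the bytes are D7 29.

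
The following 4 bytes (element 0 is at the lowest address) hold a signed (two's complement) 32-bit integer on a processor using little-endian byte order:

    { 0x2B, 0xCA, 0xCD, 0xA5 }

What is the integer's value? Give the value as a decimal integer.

Little-endian stores the least-significant byte at the lowest address.
Reassemble most-significant byte first: A5 CD CA 2B → 0xA5CDCA2B.
Top bit is set, so as a signed 32-bit value this is 0xA5CDCA2B − 2^32 = -1513240021.

-1513240021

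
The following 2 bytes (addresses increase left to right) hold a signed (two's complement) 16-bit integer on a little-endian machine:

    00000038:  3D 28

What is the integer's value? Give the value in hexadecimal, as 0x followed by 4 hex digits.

0x283D

In little-endian order the low byte comes first in memory.
Reassemble most-significant byte first: 28 3D → 0x283D.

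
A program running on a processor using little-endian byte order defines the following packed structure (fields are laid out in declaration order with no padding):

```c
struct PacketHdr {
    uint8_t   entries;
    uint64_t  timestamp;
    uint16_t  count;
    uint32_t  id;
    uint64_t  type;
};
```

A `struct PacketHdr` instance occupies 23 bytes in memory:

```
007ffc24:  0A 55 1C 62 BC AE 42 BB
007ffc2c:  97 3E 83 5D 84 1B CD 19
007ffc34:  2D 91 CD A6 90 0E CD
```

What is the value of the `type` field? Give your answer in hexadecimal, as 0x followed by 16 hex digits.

`type` follows `entries` (1 B), `timestamp` (8 B), `count` (2 B), `id` (4 B), so it starts at offset 1 + 8 + 2 + 4 = 15 and occupies 8 bytes.
Bytes at offsets 15..22: 19 2D 91 CD A6 90 0E CD.
In little-endian order the low byte comes first in memory.
Reassemble most-significant byte first: CD 0E 90 A6 CD 91 2D 19 → 0xCD0E90A6CD912D19.

0xCD0E90A6CD912D19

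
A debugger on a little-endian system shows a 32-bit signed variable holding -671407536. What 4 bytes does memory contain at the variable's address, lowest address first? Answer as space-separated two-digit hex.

Two's complement of -671407536 in 32 bits: 671407536 = 0x2804DDB0; invert → 0xD7FB224F; add 1 → 0xD7FB2250.
Split into bytes (most-significant first): D7 FB 22 50.
In little-endian order the low byte comes first in memory.
So at ascending addresses the bytes are 50 22 FB D7.

50 22 FB D7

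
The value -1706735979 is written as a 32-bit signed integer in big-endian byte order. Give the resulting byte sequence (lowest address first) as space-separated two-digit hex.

Two's complement of -1706735979 in 32 bits: 1706735979 = 0x65BAB96B; invert → 0x9A454694; add 1 → 0x9A454695.
Split into bytes (most-significant first): 9A 45 46 95.
In big-endian order the high byte comes first in memory.
So the memory order matches the most-significant-first order: 9A 45 46 95.

9A 45 46 95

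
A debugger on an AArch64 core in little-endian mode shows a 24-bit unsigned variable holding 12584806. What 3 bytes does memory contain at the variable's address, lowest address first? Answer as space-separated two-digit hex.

12584806 in hexadecimal, padded to 24 bits, is 0xC00766.
Split into bytes (most-significant first): C0 07 66.
Little-endian: lowest address holds the least-significant byte.
So at ascending addresses the bytes are 66 07 C0.

66 07 C0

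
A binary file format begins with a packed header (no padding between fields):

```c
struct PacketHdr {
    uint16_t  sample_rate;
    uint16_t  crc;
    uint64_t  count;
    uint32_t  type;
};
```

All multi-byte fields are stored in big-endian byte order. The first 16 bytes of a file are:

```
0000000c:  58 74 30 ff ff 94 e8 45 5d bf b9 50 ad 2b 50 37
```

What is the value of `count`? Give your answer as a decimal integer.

18416600160848034128

`count` follows `sample_rate` (2 B), `crc` (2 B), so it starts at offset 2 + 2 = 4 and occupies 8 bytes.
Bytes at offsets 4..11: FF 94 E8 45 5D BF B9 50.
Big-endian: lowest address holds the most-significant byte.
The bytes are already most-significant first: 0xFF94E8455DBFB950.
0xFF94E8455DBFB950 = 18416600160848034128.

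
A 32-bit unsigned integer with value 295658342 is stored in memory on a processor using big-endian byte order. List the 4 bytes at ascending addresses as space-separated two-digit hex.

11 9F 63 66

295658342 in hexadecimal, padded to 32 bits, is 0x119F6366.
Split into bytes (most-significant first): 11 9F 63 66.
Big-endian: lowest address holds the most-significant byte.
So the memory order matches the most-significant-first order: 11 9F 63 66.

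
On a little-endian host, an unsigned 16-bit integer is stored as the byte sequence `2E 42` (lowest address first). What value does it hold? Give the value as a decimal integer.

16942

Little-endian stores the least-significant byte at the lowest address.
Reassemble most-significant byte first: 42 2E → 0x422E.
0x422E = 16942.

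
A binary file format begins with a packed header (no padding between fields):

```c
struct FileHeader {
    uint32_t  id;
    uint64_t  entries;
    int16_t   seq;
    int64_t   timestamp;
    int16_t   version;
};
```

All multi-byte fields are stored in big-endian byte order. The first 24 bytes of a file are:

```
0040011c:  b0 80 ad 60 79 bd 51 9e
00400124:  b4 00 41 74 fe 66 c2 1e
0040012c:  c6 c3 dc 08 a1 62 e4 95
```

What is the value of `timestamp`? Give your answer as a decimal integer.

`timestamp` follows `id` (4 B), `entries` (8 B), `seq` (2 B), so it starts at offset 4 + 8 + 2 = 14 and occupies 8 bytes.
Bytes at offsets 14..21: C2 1E C6 C3 DC 08 A1 62.
Big-endian: lowest address holds the most-significant byte.
The bytes are already most-significant first: 0xC21EC6C3DC08A162.
Top bit is set, so as a signed 64-bit value this is 0xC21EC6C3DC08A162 − 2^64 = -4458908036537736862.

-4458908036537736862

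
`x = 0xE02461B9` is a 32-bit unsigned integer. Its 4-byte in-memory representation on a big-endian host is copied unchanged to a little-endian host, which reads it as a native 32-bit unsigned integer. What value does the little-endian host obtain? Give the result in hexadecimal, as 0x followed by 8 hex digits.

0xB96124E0

Stored big-endian, the bytes at ascending addresses are E0 24 61 B9.
Read back as little-endian, the first byte is least significant, giving 0xB96124E0.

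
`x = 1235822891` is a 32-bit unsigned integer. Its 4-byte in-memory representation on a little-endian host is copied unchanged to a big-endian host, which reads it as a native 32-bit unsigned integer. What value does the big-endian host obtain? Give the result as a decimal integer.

1235822891 in 32-bit hexadecimal is 0x49A9292B.
Stored little-endian, the bytes at ascending addresses are 2B 29 A9 49.
Read back as big-endian, the last byte is least significant, giving 0x2B29A949.
0x2B29A949 = 724150601.

724150601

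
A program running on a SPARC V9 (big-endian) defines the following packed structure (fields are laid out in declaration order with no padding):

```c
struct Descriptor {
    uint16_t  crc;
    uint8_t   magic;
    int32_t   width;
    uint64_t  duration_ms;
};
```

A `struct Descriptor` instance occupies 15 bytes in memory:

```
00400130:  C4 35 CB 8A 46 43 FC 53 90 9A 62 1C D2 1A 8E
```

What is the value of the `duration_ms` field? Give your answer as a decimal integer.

`duration_ms` follows `crc` (2 B), `magic` (1 B), `width` (4 B), so it starts at offset 2 + 1 + 4 = 7 and occupies 8 bytes.
Bytes at offsets 7..14: 53 90 9A 62 1C D2 1A 8E.
Big-endian stores the most-significant byte at the lowest address.
The bytes are already most-significant first: 0x53909A621CD21A8E.
0x53909A621CD21A8E = 6021482447975357070.

6021482447975357070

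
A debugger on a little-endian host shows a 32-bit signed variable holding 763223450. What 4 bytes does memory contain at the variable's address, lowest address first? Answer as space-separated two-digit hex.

9A DD 7D 2D

763223450 in hexadecimal, padded to 32 bits, is 0x2D7DDD9A.
Split into bytes (most-significant first): 2D 7D DD 9A.
Little-endian stores the least-significant byte at the lowest address.
So at ascending addresses the bytes are 9A DD 7D 2D.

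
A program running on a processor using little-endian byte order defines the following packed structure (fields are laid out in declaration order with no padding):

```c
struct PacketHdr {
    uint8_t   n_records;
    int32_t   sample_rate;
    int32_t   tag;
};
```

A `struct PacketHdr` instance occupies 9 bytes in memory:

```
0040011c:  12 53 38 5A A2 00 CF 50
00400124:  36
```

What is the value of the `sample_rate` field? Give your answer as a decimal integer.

`sample_rate` follows `n_records` (1 byte), so it starts at byte offset 1 and occupies 4 bytes.
Bytes at offsets 1..4: 53 38 5A A2.
Little-endian: lowest address holds the least-significant byte.
Reassemble most-significant byte first: A2 5A 38 53 → 0xA25A3853.
Top bit is set, so as a signed 32-bit value this is 0xA25A3853 − 2^32 = -1571145645.

-1571145645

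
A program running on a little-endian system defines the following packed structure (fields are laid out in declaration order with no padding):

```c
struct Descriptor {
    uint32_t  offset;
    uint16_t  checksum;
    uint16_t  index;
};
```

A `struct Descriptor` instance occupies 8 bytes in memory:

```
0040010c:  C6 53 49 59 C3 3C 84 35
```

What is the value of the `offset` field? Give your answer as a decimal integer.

`offset` is the first field, at byte offset 0, occupying 4 bytes.
Bytes at offsets 0..3: C6 53 49 59.
Little-endian stores the least-significant byte at the lowest address.
Reassemble most-significant byte first: 59 49 53 C6 → 0x594953C6.
0x594953C6 = 1497977798.

1497977798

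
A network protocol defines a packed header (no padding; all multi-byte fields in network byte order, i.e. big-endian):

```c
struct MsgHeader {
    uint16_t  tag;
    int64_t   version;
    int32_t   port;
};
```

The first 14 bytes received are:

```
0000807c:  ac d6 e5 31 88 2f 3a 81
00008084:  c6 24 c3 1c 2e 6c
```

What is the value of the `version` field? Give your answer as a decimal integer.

`version` follows `tag` (2 bytes), so it starts at byte offset 2 and occupies 8 bytes.
Bytes at offsets 2..9: E5 31 88 2F 3A 81 C6 24.
Big-endian stores the most-significant byte at the lowest address.
The bytes are already most-significant first: 0xE531882F3A81C624.
Top bit is set, so as a signed 64-bit value this is 0xE531882F3A81C624 − 2^64 = -1931613028738808284.

-1931613028738808284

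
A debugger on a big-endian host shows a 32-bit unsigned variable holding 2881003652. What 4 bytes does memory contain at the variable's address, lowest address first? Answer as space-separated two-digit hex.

AB B8 A0 84

2881003652 in hexadecimal, padded to 32 bits, is 0xABB8A084.
Split into bytes (most-significant first): AB B8 A0 84.
Big-endian stores the most-significant byte at the lowest address.
So the memory order matches the most-significant-first order: AB B8 A0 84.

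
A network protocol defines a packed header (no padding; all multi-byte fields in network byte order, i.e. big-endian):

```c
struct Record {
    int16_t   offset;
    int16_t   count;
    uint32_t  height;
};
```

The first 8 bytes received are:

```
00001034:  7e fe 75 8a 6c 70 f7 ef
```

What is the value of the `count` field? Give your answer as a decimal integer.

30090

`count` follows `offset` (2 bytes), so it starts at byte offset 2 and occupies 2 bytes.
Bytes at offsets 2..3: 75 8A.
Big-endian stores the most-significant byte at the lowest address.
The bytes are already most-significant first: 0x758A.
0x758A = 30090.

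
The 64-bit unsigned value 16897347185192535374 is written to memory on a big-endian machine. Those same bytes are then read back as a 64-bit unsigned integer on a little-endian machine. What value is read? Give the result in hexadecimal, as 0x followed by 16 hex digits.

0x4E05D92BBD6F7FEA

16897347185192535374 in 64-bit hexadecimal is 0xEA7F6FBD2BD9054E.
Stored big-endian, the bytes at ascending addresses are EA 7F 6F BD 2B D9 05 4E.
Read back as little-endian, the first byte is least significant, giving 0x4E05D92BBD6F7FEA.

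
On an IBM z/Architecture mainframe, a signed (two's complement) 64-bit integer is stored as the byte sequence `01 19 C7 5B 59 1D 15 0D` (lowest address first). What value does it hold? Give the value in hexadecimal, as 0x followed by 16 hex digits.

Big-endian: lowest address holds the most-significant byte.
The bytes are already most-significant first: 0x0119C75B591D150D.

0x0119C75B591D150D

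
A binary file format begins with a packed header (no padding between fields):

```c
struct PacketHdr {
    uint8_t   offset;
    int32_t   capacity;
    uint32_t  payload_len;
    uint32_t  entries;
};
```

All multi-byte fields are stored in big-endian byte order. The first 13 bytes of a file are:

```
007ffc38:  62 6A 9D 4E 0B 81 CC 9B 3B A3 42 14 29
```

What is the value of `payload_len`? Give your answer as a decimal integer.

`payload_len` follows `offset` (1 B), `capacity` (4 B), so it starts at offset 1 + 4 = 5 and occupies 4 bytes.
Bytes at offsets 5..8: 81 CC 9B 3B.
Big-endian: lowest address holds the most-significant byte.
The bytes are already most-significant first: 0x81CC9B3B.
0x81CC9B3B = 2177669947.

2177669947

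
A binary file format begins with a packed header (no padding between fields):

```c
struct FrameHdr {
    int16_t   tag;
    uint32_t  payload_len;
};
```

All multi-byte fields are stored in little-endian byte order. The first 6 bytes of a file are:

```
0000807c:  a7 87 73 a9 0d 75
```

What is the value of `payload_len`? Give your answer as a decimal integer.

1963829619

`payload_len` follows `tag` (2 bytes), so it starts at byte offset 2 and occupies 4 bytes.
Bytes at offsets 2..5: 73 A9 0D 75.
Little-endian stores the least-significant byte at the lowest address.
Reassemble most-significant byte first: 75 0D A9 73 → 0x750DA973.
0x750DA973 = 1963829619.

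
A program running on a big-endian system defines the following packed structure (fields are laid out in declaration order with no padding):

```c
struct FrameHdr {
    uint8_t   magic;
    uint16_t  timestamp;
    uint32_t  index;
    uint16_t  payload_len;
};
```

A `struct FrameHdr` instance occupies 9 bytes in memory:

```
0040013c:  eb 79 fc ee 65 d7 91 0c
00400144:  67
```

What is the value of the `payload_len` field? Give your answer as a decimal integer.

3175

`payload_len` follows `magic` (1 B), `timestamp` (2 B), `index` (4 B), so it starts at offset 1 + 2 + 4 = 7 and occupies 2 bytes.
Bytes at offsets 7..8: 0C 67.
Big-endian: lowest address holds the most-significant byte.
The bytes are already most-significant first: 0x0C67.
0x0C67 = 3175.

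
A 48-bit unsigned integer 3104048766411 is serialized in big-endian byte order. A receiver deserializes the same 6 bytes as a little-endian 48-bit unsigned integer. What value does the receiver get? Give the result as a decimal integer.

3104048766411 in 48-bit hexadecimal is 0x02D2B7B95DCB.
Stored big-endian, the bytes at ascending addresses are 02 D2 B7 B9 5D CB.
Read back as little-endian, the first byte is least significant, giving 0xCB5DB9B7D202.
0xCB5DB9B7D202 = 223603408228866.

223603408228866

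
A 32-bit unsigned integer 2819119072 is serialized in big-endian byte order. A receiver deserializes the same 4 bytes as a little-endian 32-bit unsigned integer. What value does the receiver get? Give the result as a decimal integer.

3763800232

2819119072 in 32-bit hexadecimal is 0xA80857E0.
Stored big-endian, the bytes at ascending addresses are A8 08 57 E0.
Read back as little-endian, the first byte is least significant, giving 0xE05708A8.
0xE05708A8 = 3763800232.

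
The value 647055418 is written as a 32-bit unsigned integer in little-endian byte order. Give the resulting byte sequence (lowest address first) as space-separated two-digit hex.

647055418 in hexadecimal, padded to 32 bits, is 0x2691483A.
Split into bytes (most-significant first): 26 91 48 3A.
In little-endian order the low byte comes first in memory.
So at ascending addresses the bytes are 3A 48 91 26.

3A 48 91 26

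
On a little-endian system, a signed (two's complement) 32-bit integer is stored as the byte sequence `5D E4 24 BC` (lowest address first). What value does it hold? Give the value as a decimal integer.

-1138432931

Little-endian stores the least-significant byte at the lowest address.
Reassemble most-significant byte first: BC 24 E4 5D → 0xBC24E45D.
Top bit is set, so as a signed 32-bit value this is 0xBC24E45D − 2^32 = -1138432931.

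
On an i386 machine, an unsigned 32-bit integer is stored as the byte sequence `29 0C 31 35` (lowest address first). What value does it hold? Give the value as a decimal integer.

892406825

Little-endian stores the least-significant byte at the lowest address.
Reassemble most-significant byte first: 35 31 0C 29 → 0x35310C29.
0x35310C29 = 892406825.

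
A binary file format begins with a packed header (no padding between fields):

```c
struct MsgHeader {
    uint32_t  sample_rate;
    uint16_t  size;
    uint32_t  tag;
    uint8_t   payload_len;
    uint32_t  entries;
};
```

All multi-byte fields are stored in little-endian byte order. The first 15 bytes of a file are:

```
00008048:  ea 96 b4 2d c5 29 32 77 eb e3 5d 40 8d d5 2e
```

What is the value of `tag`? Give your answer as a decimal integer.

`tag` follows `sample_rate` (4 B), `size` (2 B), so it starts at offset 4 + 2 = 6 and occupies 4 bytes.
Bytes at offsets 6..9: 32 77 EB E3.
Little-endian: lowest address holds the least-significant byte.
Reassemble most-significant byte first: E3 EB 77 32 → 0xE3EB7732.
0xE3EB7732 = 3823859506.

3823859506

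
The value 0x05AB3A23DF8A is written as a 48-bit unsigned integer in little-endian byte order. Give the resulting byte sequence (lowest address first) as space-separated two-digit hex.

8A DF 23 3A AB 05

Split into bytes (most-significant first): 05 AB 3A 23 DF 8A.
Little-endian stores the least-significant byte at the lowest address.
So at ascending addresses the bytes are 8A DF 23 3A AB 05.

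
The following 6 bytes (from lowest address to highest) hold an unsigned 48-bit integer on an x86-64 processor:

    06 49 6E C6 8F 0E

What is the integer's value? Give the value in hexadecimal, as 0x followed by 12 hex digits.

0x0E8FC66E4906

Little-endian stores the least-significant byte at the lowest address.
Reassemble most-significant byte first: 0E 8F C6 6E 49 06 → 0x0E8FC66E4906.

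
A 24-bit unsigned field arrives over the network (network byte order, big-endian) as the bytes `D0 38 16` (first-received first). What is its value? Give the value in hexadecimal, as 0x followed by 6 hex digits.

0xD03816

Big-endian stores the most-significant byte at the lowest address.
The bytes are already most-significant first: 0xD03816.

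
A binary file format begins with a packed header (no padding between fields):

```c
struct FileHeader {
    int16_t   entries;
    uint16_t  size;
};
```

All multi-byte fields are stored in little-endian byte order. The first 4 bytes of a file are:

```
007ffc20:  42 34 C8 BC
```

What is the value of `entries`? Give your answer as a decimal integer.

`entries` is the first field, at byte offset 0, occupying 2 bytes.
Bytes at offsets 0..1: 42 34.
Little-endian stores the least-significant byte at the lowest address.
Reassemble most-significant byte first: 34 42 → 0x3442.
0x3442 = 13378.

13378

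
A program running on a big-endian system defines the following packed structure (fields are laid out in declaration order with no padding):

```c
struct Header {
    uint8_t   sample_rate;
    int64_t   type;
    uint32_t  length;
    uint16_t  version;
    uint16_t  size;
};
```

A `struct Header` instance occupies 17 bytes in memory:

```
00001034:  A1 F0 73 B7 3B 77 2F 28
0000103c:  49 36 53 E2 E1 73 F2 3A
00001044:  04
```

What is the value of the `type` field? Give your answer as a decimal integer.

`type` follows `sample_rate` (1 byte), so it starts at byte offset 1 and occupies 8 bytes.
Bytes at offsets 1..8: F0 73 B7 3B 77 2F 28 49.
Big-endian: lowest address holds the most-significant byte.
The bytes are already most-significant first: 0xF073B73B772F2849.
Top bit is set, so as a signed 64-bit value this is 0xF073B73B772F2849 − 2^64 = -1120350416254588855.

-1120350416254588855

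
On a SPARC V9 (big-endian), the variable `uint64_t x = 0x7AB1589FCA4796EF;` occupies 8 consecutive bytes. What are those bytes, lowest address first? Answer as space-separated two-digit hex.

Split into bytes (most-significant first): 7A B1 58 9F CA 47 96 EF.
In big-endian order the high byte comes first in memory.
So the memory order matches the most-significant-first order: 7A B1 58 9F CA 47 96 EF.

7A B1 58 9F CA 47 96 EF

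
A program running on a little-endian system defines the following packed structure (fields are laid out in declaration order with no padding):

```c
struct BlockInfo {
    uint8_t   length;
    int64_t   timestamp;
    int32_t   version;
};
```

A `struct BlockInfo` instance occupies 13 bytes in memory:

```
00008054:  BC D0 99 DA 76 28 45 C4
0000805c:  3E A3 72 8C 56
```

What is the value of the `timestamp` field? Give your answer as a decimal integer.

`timestamp` follows `length` (1 byte), so it starts at byte offset 1 and occupies 8 bytes.
Bytes at offsets 1..8: D0 99 DA 76 28 45 C4 3E.
In little-endian order the low byte comes first in memory.
Reassemble most-significant byte first: 3E C4 45 28 76 DA 99 D0 → 0x3EC4452876DA99D0.
0x3EC4452876DA99D0 = 4522815965881866704.

4522815965881866704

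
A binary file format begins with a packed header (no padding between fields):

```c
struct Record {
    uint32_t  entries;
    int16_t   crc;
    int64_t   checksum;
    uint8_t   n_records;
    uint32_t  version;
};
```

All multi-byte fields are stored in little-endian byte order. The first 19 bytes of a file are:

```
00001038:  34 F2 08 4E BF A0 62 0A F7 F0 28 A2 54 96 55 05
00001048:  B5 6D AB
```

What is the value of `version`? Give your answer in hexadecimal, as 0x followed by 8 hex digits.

0xAB6DB505

`version` follows `entries` (4 B), `crc` (2 B), `checksum` (8 B), `n_records` (1 B), so it starts at offset 4 + 2 + 8 + 1 = 15 and occupies 4 bytes.
Bytes at offsets 15..18: 05 B5 6D AB.
Little-endian: lowest address holds the least-significant byte.
Reassemble most-significant byte first: AB 6D B5 05 → 0xAB6DB505.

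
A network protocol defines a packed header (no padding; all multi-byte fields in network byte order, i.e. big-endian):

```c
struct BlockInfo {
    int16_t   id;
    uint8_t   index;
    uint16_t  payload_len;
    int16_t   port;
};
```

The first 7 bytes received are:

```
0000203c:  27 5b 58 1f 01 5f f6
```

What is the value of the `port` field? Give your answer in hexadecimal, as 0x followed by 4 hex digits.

0x5FF6

`port` follows `id` (2 B), `index` (1 B), `payload_len` (2 B), so it starts at offset 2 + 1 + 2 = 5 and occupies 2 bytes.
Bytes at offsets 5..6: 5F F6.
In big-endian order the high byte comes first in memory.
The bytes are already most-significant first: 0x5FF6.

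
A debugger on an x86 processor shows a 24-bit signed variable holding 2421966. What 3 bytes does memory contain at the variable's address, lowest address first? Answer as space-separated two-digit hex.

CE F4 24

2421966 in hexadecimal, padded to 24 bits, is 0x24F4CE.
Split into bytes (most-significant first): 24 F4 CE.
Little-endian: lowest address holds the least-significant byte.
So at ascending addresses the bytes are CE F4 24.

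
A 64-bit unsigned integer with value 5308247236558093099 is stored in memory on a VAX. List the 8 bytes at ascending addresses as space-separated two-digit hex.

5308247236558093099 in hexadecimal, padded to 64 bits, is 0x49AAAEBCC2FE7B2B.
Split into bytes (most-significant first): 49 AA AE BC C2 FE 7B 2B.
Little-endian: lowest address holds the least-significant byte.
So at ascending addresses the bytes are 2B 7B FE C2 BC AE AA 49.

2B 7B FE C2 BC AE AA 49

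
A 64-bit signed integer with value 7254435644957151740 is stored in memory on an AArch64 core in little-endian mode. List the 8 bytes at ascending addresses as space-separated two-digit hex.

7254435644957151740 in hexadecimal, padded to 64 bits, is 0x64ACEEC88F9A51FC.
Split into bytes (most-significant first): 64 AC EE C8 8F 9A 51 FC.
Little-endian stores the least-significant byte at the lowest address.
So at ascending addresses the bytes are FC 51 9A 8F C8 EE AC 64.

FC 51 9A 8F C8 EE AC 64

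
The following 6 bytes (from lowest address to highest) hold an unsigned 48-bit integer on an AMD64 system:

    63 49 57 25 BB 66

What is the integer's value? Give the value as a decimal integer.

Little-endian stores the least-significant byte at the lowest address.
Reassemble most-significant byte first: 66 BB 25 57 49 63 → 0x66BB25574963.
0x66BB25574963 = 112953971394915.

112953971394915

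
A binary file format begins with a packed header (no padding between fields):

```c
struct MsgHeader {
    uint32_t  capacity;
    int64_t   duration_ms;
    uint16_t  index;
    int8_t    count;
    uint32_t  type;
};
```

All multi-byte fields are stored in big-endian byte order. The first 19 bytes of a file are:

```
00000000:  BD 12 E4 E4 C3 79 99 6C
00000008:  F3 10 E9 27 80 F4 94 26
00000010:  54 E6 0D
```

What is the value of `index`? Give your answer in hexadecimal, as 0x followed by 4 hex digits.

0x80F4

`index` follows `capacity` (4 B), `duration_ms` (8 B), so it starts at offset 4 + 8 = 12 and occupies 2 bytes.
Bytes at offsets 12..13: 80 F4.
In big-endian order the high byte comes first in memory.
The bytes are already most-significant first: 0x80F4.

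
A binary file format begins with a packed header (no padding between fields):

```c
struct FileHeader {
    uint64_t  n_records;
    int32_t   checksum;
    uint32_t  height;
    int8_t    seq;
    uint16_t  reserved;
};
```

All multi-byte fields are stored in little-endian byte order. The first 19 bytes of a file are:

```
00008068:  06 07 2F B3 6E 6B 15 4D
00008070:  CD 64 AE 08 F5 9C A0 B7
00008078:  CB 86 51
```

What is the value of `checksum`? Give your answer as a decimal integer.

`checksum` follows `n_records` (8 bytes), so it starts at byte offset 8 and occupies 4 bytes.
Bytes at offsets 8..11: CD 64 AE 08.
Little-endian: lowest address holds the least-significant byte.
Reassemble most-significant byte first: 08 AE 64 CD → 0x08AE64CD.
0x08AE64CD = 145646797.

145646797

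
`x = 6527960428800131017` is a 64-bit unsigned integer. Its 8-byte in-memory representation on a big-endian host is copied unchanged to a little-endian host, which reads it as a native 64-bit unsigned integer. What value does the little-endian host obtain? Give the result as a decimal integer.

6527960428800131017 in 64-bit hexadecimal is 0x5A97F96C62703FC9.
Stored big-endian, the bytes at ascending addresses are 5A 97 F9 6C 62 70 3F C9.
Read back as little-endian, the first byte is least significant, giving 0xC93F70626CF9975A.
0xC93F70626CF9975A = 14501432893193688922.

14501432893193688922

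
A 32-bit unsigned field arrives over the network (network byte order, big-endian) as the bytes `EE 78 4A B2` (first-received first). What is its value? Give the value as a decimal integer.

4000860850

Big-endian stores the most-significant byte at the lowest address.
The bytes are already most-significant first: 0xEE784AB2.
0xEE784AB2 = 4000860850.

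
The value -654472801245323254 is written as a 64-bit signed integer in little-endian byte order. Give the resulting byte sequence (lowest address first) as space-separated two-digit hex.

0A 20 9E 6E 74 D8 EA F6

Two's complement of -654472801245323254 in 64 bits: 654472801245323254 = 0x0915278B9161DFF6; invert → 0xF6EAD8746E9E2009; add 1 → 0xF6EAD8746E9E200A.
Split into bytes (most-significant first): F6 EA D8 74 6E 9E 20 0A.
Little-endian: lowest address holds the least-significant byte.
So at ascending addresses the bytes are 0A 20 9E 6E 74 D8 EA F6.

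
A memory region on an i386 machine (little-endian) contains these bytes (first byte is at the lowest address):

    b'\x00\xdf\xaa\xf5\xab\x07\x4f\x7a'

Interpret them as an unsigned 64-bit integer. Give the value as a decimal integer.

In little-endian order the low byte comes first in memory.
Reassemble most-significant byte first: 7A 4F 07 AB F5 AA DF 00 → 0x7A4F07ABF5AADF00.
0x7A4F07ABF5AADF00 = 8813271430929768192.

8813271430929768192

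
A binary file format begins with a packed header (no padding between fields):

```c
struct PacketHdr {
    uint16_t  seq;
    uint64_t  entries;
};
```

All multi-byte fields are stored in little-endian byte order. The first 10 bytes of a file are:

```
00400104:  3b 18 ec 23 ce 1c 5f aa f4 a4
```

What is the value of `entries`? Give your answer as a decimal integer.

11886312642019468268

`entries` follows `seq` (2 bytes), so it starts at byte offset 2 and occupies 8 bytes.
Bytes at offsets 2..9: EC 23 CE 1C 5F AA F4 A4.
Little-endian stores the least-significant byte at the lowest address.
Reassemble most-significant byte first: A4 F4 AA 5F 1C CE 23 EC → 0xA4F4AA5F1CCE23EC.
0xA4F4AA5F1CCE23EC = 11886312642019468268.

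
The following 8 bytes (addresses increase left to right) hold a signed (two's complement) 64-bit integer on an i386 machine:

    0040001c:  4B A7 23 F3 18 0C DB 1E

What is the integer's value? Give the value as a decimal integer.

2223384142335420235

Little-endian stores the least-significant byte at the lowest address.
Reassemble most-significant byte first: 1E DB 0C 18 F3 23 A7 4B → 0x1EDB0C18F323A74B.
0x1EDB0C18F323A74B = 2223384142335420235.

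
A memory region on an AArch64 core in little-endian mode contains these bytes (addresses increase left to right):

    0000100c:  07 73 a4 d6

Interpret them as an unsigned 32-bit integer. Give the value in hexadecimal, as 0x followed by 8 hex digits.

0xD6A47307

Little-endian stores the least-significant byte at the lowest address.
Reassemble most-significant byte first: D6 A4 73 07 → 0xD6A47307.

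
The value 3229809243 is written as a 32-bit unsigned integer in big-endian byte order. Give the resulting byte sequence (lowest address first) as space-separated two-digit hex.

3229809243 in hexadecimal, padded to 32 bits, is 0xC082FA5B.
Split into bytes (most-significant first): C0 82 FA 5B.
Big-endian stores the most-significant byte at the lowest address.
So the memory order matches the most-significant-first order: C0 82 FA 5B.

C0 82 FA 5B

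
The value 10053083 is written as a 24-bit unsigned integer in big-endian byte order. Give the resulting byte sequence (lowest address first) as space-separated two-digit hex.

99 65 DB

10053083 in hexadecimal, padded to 24 bits, is 0x9965DB.
Split into bytes (most-significant first): 99 65 DB.
Big-endian stores the most-significant byte at the lowest address.
So the memory order matches the most-significant-first order: 99 65 DB.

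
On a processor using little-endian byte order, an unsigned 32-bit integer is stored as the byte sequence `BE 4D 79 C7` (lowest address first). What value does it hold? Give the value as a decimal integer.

Little-endian stores the least-significant byte at the lowest address.
Reassemble most-significant byte first: C7 79 4D BE → 0xC7794DBE.
0xC7794DBE = 3346615742.

3346615742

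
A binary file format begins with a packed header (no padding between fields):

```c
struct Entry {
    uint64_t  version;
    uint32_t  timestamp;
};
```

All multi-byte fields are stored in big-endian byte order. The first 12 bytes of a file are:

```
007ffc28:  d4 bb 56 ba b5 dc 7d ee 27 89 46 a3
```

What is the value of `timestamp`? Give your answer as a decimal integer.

`timestamp` follows `version` (8 bytes), so it starts at byte offset 8 and occupies 4 bytes.
Bytes at offsets 8..11: 27 89 46 A3.
Big-endian stores the most-significant byte at the lowest address.
The bytes are already most-significant first: 0x278946A3.
0x278946A3 = 663307939.

663307939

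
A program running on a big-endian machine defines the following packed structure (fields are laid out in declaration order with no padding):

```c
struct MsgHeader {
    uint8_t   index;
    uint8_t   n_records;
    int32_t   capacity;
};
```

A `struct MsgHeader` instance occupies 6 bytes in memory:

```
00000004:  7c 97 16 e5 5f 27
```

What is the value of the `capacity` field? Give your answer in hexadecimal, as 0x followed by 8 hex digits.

`capacity` follows `index` (1 B), `n_records` (1 B), so it starts at offset 1 + 1 = 2 and occupies 4 bytes.
Bytes at offsets 2..5: 16 E5 5F 27.
Big-endian stores the most-significant byte at the lowest address.
The bytes are already most-significant first: 0x16E55F27.

0x16E55F27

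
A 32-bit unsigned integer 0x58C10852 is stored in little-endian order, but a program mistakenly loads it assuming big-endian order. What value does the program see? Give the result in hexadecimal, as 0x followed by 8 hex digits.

0x5208C158

Stored little-endian, the bytes at ascending addresses are 52 08 C1 58.
Read back as big-endian, the last byte is least significant, giving 0x5208C158.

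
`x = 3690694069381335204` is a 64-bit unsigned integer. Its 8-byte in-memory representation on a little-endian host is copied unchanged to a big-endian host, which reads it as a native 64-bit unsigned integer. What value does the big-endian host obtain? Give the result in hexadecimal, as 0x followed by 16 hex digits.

3690694069381335204 in 64-bit hexadecimal is 0x3337FAB3B41D88A4.
Stored little-endian, the bytes at ascending addresses are A4 88 1D B4 B3 FA 37 33.
Read back as big-endian, the last byte is least significant, giving 0xA4881DB4B3FA3733.

0xA4881DB4B3FA3733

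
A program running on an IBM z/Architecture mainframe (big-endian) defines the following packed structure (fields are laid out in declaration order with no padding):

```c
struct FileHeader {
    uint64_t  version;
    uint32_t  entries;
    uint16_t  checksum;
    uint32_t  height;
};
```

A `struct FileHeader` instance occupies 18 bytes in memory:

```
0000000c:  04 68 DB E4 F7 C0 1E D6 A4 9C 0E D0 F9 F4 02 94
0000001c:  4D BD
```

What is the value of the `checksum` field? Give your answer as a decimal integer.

`checksum` follows `version` (8 B), `entries` (4 B), so it starts at offset 8 + 4 = 12 and occupies 2 bytes.
Bytes at offsets 12..13: F9 F4.
Big-endian stores the most-significant byte at the lowest address.
The bytes are already most-significant first: 0xF9F4.
0xF9F4 = 63988.

63988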